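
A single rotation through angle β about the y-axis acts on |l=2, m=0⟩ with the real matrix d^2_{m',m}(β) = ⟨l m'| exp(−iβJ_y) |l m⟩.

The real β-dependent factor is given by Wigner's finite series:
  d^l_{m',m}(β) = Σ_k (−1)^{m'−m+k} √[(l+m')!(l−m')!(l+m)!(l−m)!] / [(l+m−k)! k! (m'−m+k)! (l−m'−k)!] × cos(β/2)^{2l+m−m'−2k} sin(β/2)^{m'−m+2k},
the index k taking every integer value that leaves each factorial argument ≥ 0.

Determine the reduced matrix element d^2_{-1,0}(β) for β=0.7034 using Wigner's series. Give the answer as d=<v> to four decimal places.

d^2_{-1,0}(β=0.7034) via Wigner's sum:
c=cos(0.7034/2)=0.938788, s=sin(0.7034/2)=0.344494; N=√[1·6·2·2]=4.898979
Admissible k: 1..2 (factorial args all ≥0)
  k=1: (−1)^0·4.8990/(2)·0.9388^3·0.3445^1 = +0.698169
  k=2: (−1)^1·4.8990/(2)·0.9388^1·0.3445^3 = -0.094013
d^2_{-1,0}(0.7034) = +0.698169 -0.094013 = +0.604156

d=0.6042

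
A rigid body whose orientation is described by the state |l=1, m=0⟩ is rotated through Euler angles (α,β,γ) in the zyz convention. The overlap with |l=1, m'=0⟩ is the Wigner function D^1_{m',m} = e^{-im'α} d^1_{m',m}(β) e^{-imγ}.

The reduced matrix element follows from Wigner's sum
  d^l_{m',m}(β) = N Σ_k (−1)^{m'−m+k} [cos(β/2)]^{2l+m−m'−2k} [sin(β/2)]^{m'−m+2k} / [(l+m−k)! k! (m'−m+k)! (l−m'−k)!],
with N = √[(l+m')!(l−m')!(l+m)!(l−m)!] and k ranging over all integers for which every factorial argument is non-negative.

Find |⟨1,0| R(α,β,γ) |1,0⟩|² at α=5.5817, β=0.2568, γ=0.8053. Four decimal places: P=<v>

Split into d^1_{0,0}(β=0.2568) × two z-phases.
c=cos(0.2568/2)=0.991768, s=sin(0.2568/2)=0.128047; N=√[1·1·1·1]=1.000000
k: max(0,(0)−(0))=0 … min(1+(0),1−(0))=1
  k=0: (−1)^0·1.0000/(1)·0.9918^2·0.1280^0 = +0.983604
  k=1: (−1)^1·1.0000/(1)·0.9918^0·0.1280^2 = -0.016396
d^1_{0,0}(0.2568) = +0.983604 -0.016396 = +0.967208
|D^1_{0,0}|² = |d^1_{0,0}(β)|² = (+0.967208)² = 0.935491 (the z-rotation phases have unit modulus)

P=0.9355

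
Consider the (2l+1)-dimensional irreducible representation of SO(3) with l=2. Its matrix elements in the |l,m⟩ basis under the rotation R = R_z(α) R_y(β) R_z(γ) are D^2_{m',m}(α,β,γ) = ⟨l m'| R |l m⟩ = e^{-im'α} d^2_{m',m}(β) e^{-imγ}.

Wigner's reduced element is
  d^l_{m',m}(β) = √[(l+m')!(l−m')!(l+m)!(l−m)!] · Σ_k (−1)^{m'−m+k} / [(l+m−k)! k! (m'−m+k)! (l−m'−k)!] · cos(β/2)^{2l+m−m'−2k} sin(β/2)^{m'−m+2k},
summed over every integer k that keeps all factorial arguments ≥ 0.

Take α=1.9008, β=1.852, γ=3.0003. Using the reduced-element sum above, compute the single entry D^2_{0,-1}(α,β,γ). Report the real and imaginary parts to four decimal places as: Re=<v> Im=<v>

First d^2_{0,-1}(β=1.852), then the phase factors e^{-i(0)α} and e^{-i(-1)γ}:
With c≡cos(β/2)=0.601036 and s≡sin(β/2)=0.799222, N=[2·2·1·6]^{1/2}=4.898979
k: max(0,(-1)−(0))=0 … min(2+(-1),2−(0))=1
  k=0: (−1)^1·4.8990/(2)·0.6010^3·0.7992^1 = -0.425054
  k=1: (−1)^2·4.8990/(2)·0.6010^1·0.7992^3 = +0.751586
d^2_{0,-1}(1.852) = -0.425054 +0.751586 = +0.326532
Phases: e^{-i·(0)·1.9008}=+1.000000+0.000000i, e^{-i·(-1)·3.0003}=-0.990035+0.140823i ⇒ D=-0.323278+0.045983i

Re=-0.3233 Im=0.0460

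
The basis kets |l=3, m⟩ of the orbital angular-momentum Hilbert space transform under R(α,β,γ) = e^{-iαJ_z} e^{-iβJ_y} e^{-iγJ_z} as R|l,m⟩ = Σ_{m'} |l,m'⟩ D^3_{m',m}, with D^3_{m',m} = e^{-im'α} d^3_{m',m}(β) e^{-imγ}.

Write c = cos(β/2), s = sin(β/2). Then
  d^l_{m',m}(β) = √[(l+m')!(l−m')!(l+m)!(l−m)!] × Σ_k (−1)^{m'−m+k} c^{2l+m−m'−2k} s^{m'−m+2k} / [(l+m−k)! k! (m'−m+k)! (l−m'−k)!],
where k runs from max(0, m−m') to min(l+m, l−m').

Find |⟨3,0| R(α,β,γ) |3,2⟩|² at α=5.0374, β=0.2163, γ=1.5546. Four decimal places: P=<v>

First d^3_{0,2}(β=0.2163), then the phase factors e^{-i(0)α} and e^{-i(2)γ}:
Half-angle: c=0.994157, s=0.107939. N=√(6·6·120·1)=65.726707
Admissible k: 2..3 (factorial args all ≥0)
  k=2: (−1)^0·65.7267/(12)·0.9942^4·0.1079^2 = +0.062336
  k=3: (−1)^1·65.7267/(12)·0.9942^2·0.1079^4 = -0.000735
d^3_{0,2}(0.2163) = +0.062336 -0.000735 = +0.061601
|D^3_{0,2}|² = |d^3_{0,2}(β)|² = (+0.061601)² = 0.003795 (the z-rotation phases have unit modulus)

P=0.0038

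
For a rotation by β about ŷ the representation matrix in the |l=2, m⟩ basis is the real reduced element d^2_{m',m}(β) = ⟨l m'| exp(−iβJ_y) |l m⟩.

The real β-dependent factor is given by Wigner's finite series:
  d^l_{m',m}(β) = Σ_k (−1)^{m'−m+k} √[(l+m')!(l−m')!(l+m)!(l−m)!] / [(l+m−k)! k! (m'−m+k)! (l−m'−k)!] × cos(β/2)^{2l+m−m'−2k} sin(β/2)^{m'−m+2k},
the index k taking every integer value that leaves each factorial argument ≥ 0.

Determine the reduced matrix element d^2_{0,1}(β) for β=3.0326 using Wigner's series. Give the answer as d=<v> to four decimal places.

d=-0.1324

d^2_{0,1}(β=3.0326) via Wigner's sum:
With c≡cos(β/2)=0.054469 and s≡sin(β/2)=0.998515, N=[2·2·6·1]^{1/2}=4.898979
k: max(0,(1)−(0))=1 … min(2+(1),2−(0))=2
  k=1: (−1)^0·4.8990/(2)·0.0545^3·0.9985^1 = +0.000395
  k=2: (−1)^1·4.8990/(2)·0.0545^1·0.9985^3 = -0.132829
d^2_{0,1}(3.0326) = +0.000395 -0.132829 = -0.132434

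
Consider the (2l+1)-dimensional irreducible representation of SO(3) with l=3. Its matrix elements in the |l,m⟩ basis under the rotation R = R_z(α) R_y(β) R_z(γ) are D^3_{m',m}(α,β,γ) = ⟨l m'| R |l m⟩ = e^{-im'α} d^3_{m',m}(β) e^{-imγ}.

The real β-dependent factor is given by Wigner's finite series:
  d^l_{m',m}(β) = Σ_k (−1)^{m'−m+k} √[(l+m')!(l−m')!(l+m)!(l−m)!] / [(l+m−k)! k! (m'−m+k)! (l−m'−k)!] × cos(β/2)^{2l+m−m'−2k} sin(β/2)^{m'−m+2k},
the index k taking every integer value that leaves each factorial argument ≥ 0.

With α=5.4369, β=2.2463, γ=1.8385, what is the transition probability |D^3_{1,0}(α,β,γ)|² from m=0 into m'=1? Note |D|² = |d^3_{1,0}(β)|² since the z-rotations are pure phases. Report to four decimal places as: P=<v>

D^3_{1,0}(5.4369,2.2463,1.8385) = e^{-i·1·5.4369}·d^3_{1,0}(2.2463)·e^{-i·0·1.8385}. Compute d first:
With c≡cos(β/2)=0.432845 and s≡sin(β/2)=0.901468, N=[24·2·6·6]^{1/2}=41.569219
Admissible k: 0..2 (factorial args all ≥0)
  k=0: (−1)^1·41.5692/(12)·0.4328^5·0.9015^1 = -0.047446
  k=1: (−1)^2·41.5692/(4)·0.4328^3·0.9015^3 = +0.617391
  k=2: (−1)^3·41.5692/(12)·0.4328^1·0.9015^5 = -0.892638
d^3_{1,0}(2.2463) = -0.047446 +0.617391 -0.892638 = -0.322693
|D^3_{1,0}|² = |d^3_{1,0}(β)|² = (-0.322693)² = 0.104131 (the z-rotation phases have unit modulus)

P=0.1041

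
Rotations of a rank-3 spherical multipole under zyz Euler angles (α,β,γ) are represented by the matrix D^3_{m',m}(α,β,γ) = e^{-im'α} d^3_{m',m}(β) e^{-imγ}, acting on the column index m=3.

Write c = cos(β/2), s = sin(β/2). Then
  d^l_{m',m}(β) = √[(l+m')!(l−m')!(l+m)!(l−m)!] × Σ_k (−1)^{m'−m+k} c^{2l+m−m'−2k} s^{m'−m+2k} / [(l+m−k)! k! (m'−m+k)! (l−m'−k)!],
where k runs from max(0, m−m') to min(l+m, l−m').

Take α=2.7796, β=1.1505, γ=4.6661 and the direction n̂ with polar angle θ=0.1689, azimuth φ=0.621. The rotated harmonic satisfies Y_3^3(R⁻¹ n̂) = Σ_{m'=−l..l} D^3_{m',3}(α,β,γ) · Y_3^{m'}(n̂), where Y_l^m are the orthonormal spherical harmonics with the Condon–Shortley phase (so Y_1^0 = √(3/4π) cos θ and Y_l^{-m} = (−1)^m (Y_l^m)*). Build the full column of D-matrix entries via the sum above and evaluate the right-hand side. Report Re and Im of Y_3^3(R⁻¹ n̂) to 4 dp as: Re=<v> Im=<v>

Need the full column D^3_{m',3} for m'=−3..3 at α=2.7796, β=1.1505, γ=4.6661.
cos(β/2)=0.839056, sin(β/2)=0.544045
d^3_{-3,3}: single k=6 term ⇒ +0.025930;  D = +0.021048+0.015144i
d^3_{-2,3}: single k=5 term ⇒ +0.097958;  D = -0.054102-0.081662i
d^3_{-1,3}: single k=4 term ⇒ +0.238872;  D = +0.052857+0.232951i
d^3_{0,3}: single k=3 term ⇒ +0.425394;  D = +0.058884-0.421299i
d^3_{1,3}: single k=2 term ⇒ +0.568171;  D = -0.272824+0.498383i
d^3_{2,3}: single k=1 term ⇒ +0.554199;  D = +0.421025-0.360381i
d^3_{3,3}: single k=0 term ⇒ +0.348937;  D = -0.328263+0.118322i
Y_3^{m'}(θ=0.1689,φ=0.621) and Σ D·Y over m':
  (+0.0210+0.0151i)·(-0.0006-0.0019i)  (-0.0541-0.0817i)·(+0.0092-0.0269i)  (+0.0529+0.2330i)·(+0.1705-0.1220i)  (+0.0589-0.4213i)·(+0.6838+0.0000i)  (-0.2728+0.4984i)·(-0.1705-0.1220i)  (+0.4210-0.3604i)·(+0.0092+0.0269i)  (-0.3283+0.1183i)·(+0.0006-0.0019i)
Y_3^3(R⁻¹ n̂) = +0.195926-0.297111i

Re=0.1959 Im=-0.2971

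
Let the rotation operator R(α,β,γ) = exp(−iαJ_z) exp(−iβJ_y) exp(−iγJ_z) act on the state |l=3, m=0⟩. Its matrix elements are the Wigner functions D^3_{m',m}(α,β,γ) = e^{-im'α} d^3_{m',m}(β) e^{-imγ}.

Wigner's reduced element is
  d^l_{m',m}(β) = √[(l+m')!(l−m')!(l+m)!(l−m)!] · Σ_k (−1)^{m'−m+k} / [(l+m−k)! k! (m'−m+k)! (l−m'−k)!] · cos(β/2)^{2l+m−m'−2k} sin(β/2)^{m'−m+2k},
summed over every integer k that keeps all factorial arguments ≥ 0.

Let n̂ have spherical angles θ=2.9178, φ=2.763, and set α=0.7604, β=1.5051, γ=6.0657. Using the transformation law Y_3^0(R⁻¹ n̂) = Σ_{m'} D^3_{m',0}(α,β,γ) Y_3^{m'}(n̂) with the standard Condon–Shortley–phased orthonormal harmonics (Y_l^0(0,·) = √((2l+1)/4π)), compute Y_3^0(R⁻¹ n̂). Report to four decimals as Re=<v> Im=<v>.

Re=0.1682 Im=0.0000

Need the full column D^3_{m',0} for m'=−3..3 at α=0.7604, β=1.5051, γ=6.0657.
cos(β/2)=0.729948, sin(β/2)=0.683502
d^3_{-3,0}: single k=3 term ⇒ +0.555407;  D = -0.362203+0.421053i
d^3_{-2,0}: k∈[2..3] ⇒ +0.726456 -0.636949 = +0.089506;  D = +0.004473+0.089394i
d^3_{-1,0}: k∈[1..3] ⇒ +0.490672 -1.290649 +0.377210 = -0.422768;  D = -0.306321-0.291376i
d^3_{0,0}: k∈[0..3] ⇒ +0.151270 -1.193688 +1.046615 -0.101962 = -0.097766;  D = -0.097766+0.000000i
d^3_{1,0}: k∈[0..2] ⇒ -0.490672 +1.290649 -0.377210 = +0.422768;  D = +0.306321-0.291376i
d^3_{2,0}: k∈[0..1] ⇒ +0.726456 -0.636949 = +0.089506;  D = +0.004473-0.089394i
d^3_{3,0}: single k=0 term ⇒ -0.555407;  D = +0.362203+0.421053i
Y_3^{m'}(θ=2.9178,φ=2.763) and Σ D·Y over m':
  (-0.3622+0.4211i)·(-0.0019-0.0041i)  (+0.0045+0.0894i)·(-0.0357-0.0337i)  (-0.3063-0.2914i)·(-0.2502-0.0995i)  (-0.0978+0.0000i)·(-0.6381+0.0000i)  (+0.3063-0.2914i)·(+0.2502-0.0995i)  (+0.0045-0.0894i)·(-0.0357+0.0337i)  (+0.3622+0.4211i)·(+0.0019-0.0041i)
Y_3^0(R⁻¹ n̂) = +0.168242+0.000000i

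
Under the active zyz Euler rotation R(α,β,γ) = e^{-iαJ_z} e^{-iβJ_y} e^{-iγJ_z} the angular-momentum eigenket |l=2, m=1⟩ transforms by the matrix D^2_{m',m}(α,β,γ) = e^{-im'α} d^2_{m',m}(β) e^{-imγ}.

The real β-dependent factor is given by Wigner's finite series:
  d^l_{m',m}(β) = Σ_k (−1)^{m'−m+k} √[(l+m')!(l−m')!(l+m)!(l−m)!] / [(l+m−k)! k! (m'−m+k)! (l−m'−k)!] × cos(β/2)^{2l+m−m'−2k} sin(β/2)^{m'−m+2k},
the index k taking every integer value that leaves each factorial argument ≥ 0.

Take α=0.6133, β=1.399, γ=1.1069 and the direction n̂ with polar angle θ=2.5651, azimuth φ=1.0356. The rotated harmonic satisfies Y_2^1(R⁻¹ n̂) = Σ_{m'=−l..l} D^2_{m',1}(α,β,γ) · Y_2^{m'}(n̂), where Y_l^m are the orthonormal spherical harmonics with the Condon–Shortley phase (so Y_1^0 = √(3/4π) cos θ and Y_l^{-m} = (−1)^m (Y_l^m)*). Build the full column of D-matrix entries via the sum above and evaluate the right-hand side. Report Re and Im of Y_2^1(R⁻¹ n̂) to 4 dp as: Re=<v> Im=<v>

Need the full column D^2_{m',1} for m'=−2..2 at α=0.6133, β=1.399, γ=1.1069.
cos(β/2)=0.765164, sin(β/2)=0.643835
d^2_{-2,1}: single k=3 term ⇒ +0.408422;  D = +0.405499+0.048771i
d^2_{-1,1}: k∈[2..3] ⇒ +0.728081 -0.171830 = +0.556251;  D = +0.489853-0.263552i
d^2_{0,1}: k∈[1..2] ⇒ +0.706503 -0.500212 = +0.206291;  D = +0.092302-0.184489i
d^2_{1,1}: k∈[0..1] ⇒ +0.342782 -0.728081 = -0.385299;  D = +0.057351+0.381007i
d^2_{2,1}: single k=0 term ⇒ -0.576858;  D = +0.398539+0.417051i
Y_2^{m'}(θ=2.5651,φ=1.0356) and Σ D·Y over m':
  (+0.4055+0.0488i)·(-0.0551-0.1007i)  (+0.4899-0.2636i)·(-0.1801+0.3037i)  (+0.0923-0.1845i)·(+0.3497+0.0000i)  (+0.0574+0.3810i)·(+0.1801+0.3037i)  (+0.3985+0.4171i)·(-0.0551+0.1007i)
Y_2^1(R⁻¹ n̂) = -0.162629+0.191373i

Re=-0.1626 Im=0.1914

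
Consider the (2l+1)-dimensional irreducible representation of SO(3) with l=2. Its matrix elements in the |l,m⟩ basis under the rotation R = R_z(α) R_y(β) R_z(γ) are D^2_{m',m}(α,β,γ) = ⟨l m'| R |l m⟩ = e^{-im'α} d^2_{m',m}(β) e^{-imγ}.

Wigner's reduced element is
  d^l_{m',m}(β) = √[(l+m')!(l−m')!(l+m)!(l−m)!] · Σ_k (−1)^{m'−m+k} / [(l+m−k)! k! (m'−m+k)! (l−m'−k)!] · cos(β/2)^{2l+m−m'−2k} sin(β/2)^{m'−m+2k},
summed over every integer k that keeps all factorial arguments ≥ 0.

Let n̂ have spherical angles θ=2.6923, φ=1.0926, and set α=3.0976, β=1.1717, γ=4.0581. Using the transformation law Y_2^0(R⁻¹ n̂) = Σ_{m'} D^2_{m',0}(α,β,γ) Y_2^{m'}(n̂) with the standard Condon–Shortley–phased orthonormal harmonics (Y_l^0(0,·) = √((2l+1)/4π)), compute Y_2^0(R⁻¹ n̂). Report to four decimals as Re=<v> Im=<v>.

Re=-0.0611 Im=0.0000

Need the full column D^2_{m',0} for m'=−2..2 at α=3.0976, β=1.1717, γ=4.0581.
cos(β/2)=0.833242, sin(β/2)=0.552908
d^2_{-2,0}: single k=2 term ⇒ +0.519905;  D = +0.517894-0.045685i
d^2_{-1,0}: k∈[1..2] ⇒ +0.783506 -0.344989 = +0.438517;  D = -0.438093+0.019285i
d^2_{0,0}: k∈[0..2] ⇒ +0.482043 -0.849001 +0.093457 = -0.273502;  D = -0.273502+0.000000i
d^2_{1,0}: k∈[0..1] ⇒ -0.783506 +0.344989 = -0.438517;  D = +0.438093+0.019285i
d^2_{2,0}: single k=0 term ⇒ +0.519905;  D = +0.517894+0.045685i
Y_2^{m'}(θ=2.6923,φ=1.0926) and Σ D·Y over m':
  (+0.5179-0.0457i)·(-0.0420-0.0595i)  (-0.4381+0.0193i)·(-0.1391+0.2683i)  (-0.2735+0.0000i)·(+0.4523+0.0000i)  (+0.4381+0.0193i)·(+0.1391+0.2683i)  (+0.5179+0.0457i)·(-0.0420+0.0595i)
Y_2^0(R⁻¹ n̂) = -0.061139+0.000000i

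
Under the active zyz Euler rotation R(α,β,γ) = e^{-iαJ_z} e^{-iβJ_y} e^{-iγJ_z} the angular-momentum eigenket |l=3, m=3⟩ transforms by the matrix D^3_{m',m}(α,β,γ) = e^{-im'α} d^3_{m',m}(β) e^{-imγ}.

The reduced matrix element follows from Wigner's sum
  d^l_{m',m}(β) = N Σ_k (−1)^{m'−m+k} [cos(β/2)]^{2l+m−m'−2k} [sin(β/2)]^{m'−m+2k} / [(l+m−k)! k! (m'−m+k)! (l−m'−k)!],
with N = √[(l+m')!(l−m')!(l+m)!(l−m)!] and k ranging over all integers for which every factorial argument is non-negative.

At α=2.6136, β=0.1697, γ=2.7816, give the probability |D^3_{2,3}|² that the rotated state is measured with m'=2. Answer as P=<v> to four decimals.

P=0.0416

Split into d^3_{2,3}(β=0.1697) × two z-phases.
With c≡cos(β/2)=0.996402 and s≡sin(β/2)=0.084748, N=[120·1·720·1]^{1/2}=293.938769
Admissible k: 1..1 (factorial args all ≥0)
  k=1: (−1)^0·293.9388/(120)·0.9964^5·0.0847^1 = +0.203883
d^3_{2,3}(0.1697) = +0.203883
|D^3_{2,3}|² = |d^3_{2,3}(β)|² = (+0.203883)² = 0.041568 (the z-rotation phases have unit modulus)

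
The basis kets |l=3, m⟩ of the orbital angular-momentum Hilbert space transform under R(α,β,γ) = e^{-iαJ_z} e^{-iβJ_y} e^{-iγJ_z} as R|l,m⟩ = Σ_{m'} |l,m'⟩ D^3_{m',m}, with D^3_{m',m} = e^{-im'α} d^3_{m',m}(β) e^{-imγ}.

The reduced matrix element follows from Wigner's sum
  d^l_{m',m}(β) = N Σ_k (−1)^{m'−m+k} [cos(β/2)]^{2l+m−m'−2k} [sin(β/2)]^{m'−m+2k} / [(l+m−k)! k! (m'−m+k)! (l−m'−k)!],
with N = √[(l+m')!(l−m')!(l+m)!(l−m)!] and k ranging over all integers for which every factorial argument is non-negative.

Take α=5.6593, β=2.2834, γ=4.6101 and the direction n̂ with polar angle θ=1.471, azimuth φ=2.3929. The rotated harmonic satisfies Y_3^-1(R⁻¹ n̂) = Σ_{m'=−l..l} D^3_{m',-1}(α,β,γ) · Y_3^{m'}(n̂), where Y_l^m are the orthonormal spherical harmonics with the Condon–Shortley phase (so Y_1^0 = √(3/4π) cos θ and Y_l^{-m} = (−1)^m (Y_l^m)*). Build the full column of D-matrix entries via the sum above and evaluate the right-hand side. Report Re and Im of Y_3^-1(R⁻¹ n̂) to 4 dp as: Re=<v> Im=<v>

Need the full column D^3_{m',-1} for m'=−3..3 at α=5.6593, β=2.2834, γ=4.6101.
cos(β/2)=0.416049, sin(β/2)=0.909342
d^3_{-3,-1}: single k=2 term ⇒ +0.095958;  D = -0.088265+0.037646i
d^3_{-2,-1}: k∈[1..2] ⇒ +0.035847 -0.342489 = -0.306642;  D = +0.299201+0.067139i
d^3_{-1,-1}: k∈[0..2] ⇒ +0.005186 -0.198209 +0.710150 = +0.517127;  D = -0.343380-0.386666i
d^3_{0,-1}: k∈[0..2] ⇒ -0.039268 +0.562766 -0.896132 = -0.372634;  D = +0.038050+0.370686i
d^3_{1,-1}: k∈[0..2] ⇒ +0.148657 -0.946866 +0.565410 = -0.232799;  D = -0.115996+0.201843i
d^3_{2,-1}: k∈[0..1] ⇒ -0.342489 +0.818053 = +0.475564;  D = +0.433195-0.196221i
d^3_{3,-1}: single k=0 term ⇒ +0.458400;  D = +0.449392+0.090428i
Y_3^{m'}(θ=1.471,φ=2.3929) and Σ D·Y over m':
  (-0.0883+0.0376i)·(+0.2569-0.3208i)  (+0.2992+0.0671i)·(+0.0074+0.1005i)  (-0.3434-0.3867i)·(+0.2239+0.2080i)  (+0.0380+0.3707i)·(-0.1097+0.0000i)  (-0.1160+0.2018i)·(-0.2239+0.2080i)  (+0.4332-0.1962i)·(+0.0074-0.1005i)  (+0.4494+0.0904i)·(-0.2569-0.3208i)
Y_3^-1(R⁻¹ n̂) = -0.134754-0.411826i

Re=-0.1348 Im=-0.4118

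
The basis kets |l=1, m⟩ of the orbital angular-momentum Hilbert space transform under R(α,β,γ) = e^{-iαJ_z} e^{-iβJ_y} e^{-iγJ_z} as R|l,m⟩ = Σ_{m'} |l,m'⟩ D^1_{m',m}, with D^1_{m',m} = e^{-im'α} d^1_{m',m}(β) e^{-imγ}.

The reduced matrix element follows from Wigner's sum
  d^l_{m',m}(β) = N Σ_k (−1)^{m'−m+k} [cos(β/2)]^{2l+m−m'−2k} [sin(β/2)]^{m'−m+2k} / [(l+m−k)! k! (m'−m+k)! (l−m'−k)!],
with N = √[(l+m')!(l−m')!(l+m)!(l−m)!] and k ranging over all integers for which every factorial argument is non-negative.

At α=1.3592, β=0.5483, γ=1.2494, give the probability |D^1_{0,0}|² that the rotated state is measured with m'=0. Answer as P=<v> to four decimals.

P=0.7283

First d^1_{0,0}(β=0.5483), then the phase factors e^{-i(0)α} and e^{-i(0)γ}:
With c≡cos(β/2)=0.962656 and s≡sin(β/2)=0.270729, N=[1·1·1·1]^{1/2}=1.000000
Admissible k: 0..1 (factorial args all ≥0)
  k=0: (−1)^0·1.0000/(1)·0.9627^2·0.2707^0 = +0.926706
  k=1: (−1)^1·1.0000/(1)·0.9627^0·0.2707^2 = -0.073294
d^1_{0,0}(0.5483) = +0.926706 -0.073294 = +0.853412
|D^1_{0,0}|² = |d^1_{0,0}(β)|² = (+0.853412)² = 0.728312 (the z-rotation phases have unit modulus)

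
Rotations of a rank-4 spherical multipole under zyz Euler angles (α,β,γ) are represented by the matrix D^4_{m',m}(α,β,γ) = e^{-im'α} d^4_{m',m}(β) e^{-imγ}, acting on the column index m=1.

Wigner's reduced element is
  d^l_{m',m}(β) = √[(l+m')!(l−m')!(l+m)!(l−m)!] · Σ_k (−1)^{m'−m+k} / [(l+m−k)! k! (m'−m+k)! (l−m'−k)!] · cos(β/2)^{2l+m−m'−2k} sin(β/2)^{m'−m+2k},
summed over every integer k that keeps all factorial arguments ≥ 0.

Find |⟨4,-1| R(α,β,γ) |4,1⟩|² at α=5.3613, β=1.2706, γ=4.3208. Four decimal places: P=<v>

P=0.0380

D^4_{-1,1}(5.3613,1.2706,4.3208) = e^{-i·-1·5.3613}·d^4_{-1,1}(1.2706)·e^{-i·1·4.3208}. Compute d first:
c=cos(1.2706/2)=0.804894, s=sin(1.2706/2)=0.593419; N=√[6·120·120·6]=720.000000
The bounds max(0,m−m')=2 and min(l+m,l−m')=5 give 4 terms
  k=2: (−1)^0·720.0000/(72)·0.8049^6·0.5934^2 = +0.957534
  k=3: (−1)^1·720.0000/(24)·0.8049^4·0.5934^4 = -1.561425
  k=4: (−1)^2·720.0000/(48)·0.8049^2·0.5934^6 = +0.424363
  k=5: (−1)^3·720.0000/(720)·0.8049^0·0.5934^8 = -0.015378
d^4_{-1,1}(1.2706) = +0.957534 -1.561425 +0.424363 -0.015378 = -0.194907
|D^4_{-1,1}|² = |d^4_{-1,1}(β)|² = (-0.194907)² = 0.037989 (the z-rotation phases have unit modulus)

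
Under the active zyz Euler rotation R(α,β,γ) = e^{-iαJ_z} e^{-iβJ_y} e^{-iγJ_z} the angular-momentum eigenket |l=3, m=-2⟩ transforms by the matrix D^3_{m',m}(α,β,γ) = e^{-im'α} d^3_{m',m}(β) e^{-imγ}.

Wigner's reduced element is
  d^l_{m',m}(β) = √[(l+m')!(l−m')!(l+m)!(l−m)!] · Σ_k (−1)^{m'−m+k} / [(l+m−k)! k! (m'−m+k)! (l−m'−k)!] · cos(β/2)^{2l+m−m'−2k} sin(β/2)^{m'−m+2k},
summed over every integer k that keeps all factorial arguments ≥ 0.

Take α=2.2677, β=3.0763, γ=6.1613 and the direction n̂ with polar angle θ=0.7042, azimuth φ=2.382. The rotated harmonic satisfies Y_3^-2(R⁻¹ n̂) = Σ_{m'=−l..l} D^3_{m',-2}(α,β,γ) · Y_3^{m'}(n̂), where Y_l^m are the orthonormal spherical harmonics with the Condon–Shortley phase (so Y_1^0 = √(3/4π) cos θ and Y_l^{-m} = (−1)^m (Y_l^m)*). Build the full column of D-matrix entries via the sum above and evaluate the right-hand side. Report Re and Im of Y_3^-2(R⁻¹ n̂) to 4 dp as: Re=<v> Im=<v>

Re=-0.3550 Im=0.0110

Need the full column D^3_{m',-2} for m'=−3..3 at α=2.2677, β=3.0763, γ=6.1613.
cos(β/2)=0.032641, sin(β/2)=0.999467
d^3_{-3,-2}: single k=1 term ⇒ +0.000000;  D = +0.000000+0.000000i
d^3_{-2,-2}: k∈[0..1] ⇒ +0.000000 -0.000006 = -0.000006;  D = +0.000002+0.000005i
d^3_{-1,-2}: k∈[0..1] ⇒ -0.000000 +0.000220 = +0.000219;  D = -0.000096+0.000197i
d^3_{0,-2}: k∈[0..1] ⇒ +0.000006 -0.005823 = -0.005817;  D = -0.005645+0.001404i
d^3_{1,-2}: k∈[0..1] ⇒ -0.000220 +0.102944 = +0.102724;  D = -0.082997-0.060530i
d^3_{2,-2}: k∈[0..1] ⇒ +0.005316 -0.996807 = -0.991492;  D = -0.066164-0.989281i
d^3_{3,-2}: single k=0 term ⇒ -0.079740;  D = -0.057595+0.055147i
Y_3^{m'}(θ=0.7042,φ=2.382) and Σ D·Y over m':
  (+0.0000+0.0000i)·(+0.0736-0.0860i)  (+0.0000+0.0000i)·(+0.0168+0.3260i)  (-0.0001+0.0002i)·(-0.2889-0.2744i)  (-0.0056+0.0014i)·(-0.0272+0.0000i)  (-0.0830-0.0605i)·(+0.2889-0.2744i)  (-0.0662-0.9893i)·(+0.0168-0.3260i)  (-0.0576+0.0551i)·(-0.0736-0.0860i)
Y_3^-2(R⁻¹ n̂) = -0.355029+0.011020i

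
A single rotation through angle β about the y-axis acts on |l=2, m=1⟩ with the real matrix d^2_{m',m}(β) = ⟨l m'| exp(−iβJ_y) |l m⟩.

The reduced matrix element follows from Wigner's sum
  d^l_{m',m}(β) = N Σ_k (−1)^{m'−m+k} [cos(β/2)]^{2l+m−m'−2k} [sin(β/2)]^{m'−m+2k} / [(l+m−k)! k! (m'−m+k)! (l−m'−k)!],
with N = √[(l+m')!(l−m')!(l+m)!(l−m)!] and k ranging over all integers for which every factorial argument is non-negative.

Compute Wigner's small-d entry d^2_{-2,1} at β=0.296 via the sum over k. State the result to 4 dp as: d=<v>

d=0.0063

d^2_{-2,1}(β=0.296) via Wigner's sum:
Half-angle: c=0.989068, s=0.147460. N=√(1·24·6·1)=12.000000
The bounds max(0,m−m')=3 and min(l+m,l−m')=3 give 1 term
  k=3: (−1)^0·12.0000/(6)·0.9891^1·0.1475^3 = +0.006343
d^2_{-2,1}(0.296) = +0.006343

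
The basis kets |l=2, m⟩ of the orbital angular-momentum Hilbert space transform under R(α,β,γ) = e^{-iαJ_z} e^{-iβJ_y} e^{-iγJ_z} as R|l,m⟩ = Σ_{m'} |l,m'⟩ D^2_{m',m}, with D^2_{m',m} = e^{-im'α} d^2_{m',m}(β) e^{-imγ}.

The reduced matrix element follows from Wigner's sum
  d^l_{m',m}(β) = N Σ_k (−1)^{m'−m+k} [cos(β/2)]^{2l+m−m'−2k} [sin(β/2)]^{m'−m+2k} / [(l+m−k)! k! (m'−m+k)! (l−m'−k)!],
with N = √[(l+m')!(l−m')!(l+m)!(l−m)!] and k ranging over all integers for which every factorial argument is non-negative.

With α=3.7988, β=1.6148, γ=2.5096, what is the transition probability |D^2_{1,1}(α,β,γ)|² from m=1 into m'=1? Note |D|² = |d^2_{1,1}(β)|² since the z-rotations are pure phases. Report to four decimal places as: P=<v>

First d^2_{1,1}(β=1.6148), then the phase factors e^{-i(1)α} and e^{-i(1)γ}:
With c≡cos(β/2)=0.691379 and s≡sin(β/2)=0.722492, N=[6·1·6·1]^{1/2}=6.000000
Admissible k: 0..1 (factorial args all ≥0)
  k=0: (−1)^0·6.0000/(6)·0.6914^4·0.7225^0 = +0.228489
  k=1: (−1)^1·6.0000/(2)·0.6914^2·0.7225^2 = -0.748549
d^2_{1,1}(1.6148) = +0.228489 -0.748549 = -0.520060
|D^2_{1,1}|² = |d^2_{1,1}(β)|² = (-0.520060)² = 0.270462 (the z-rotation phases have unit modulus)

P=0.2705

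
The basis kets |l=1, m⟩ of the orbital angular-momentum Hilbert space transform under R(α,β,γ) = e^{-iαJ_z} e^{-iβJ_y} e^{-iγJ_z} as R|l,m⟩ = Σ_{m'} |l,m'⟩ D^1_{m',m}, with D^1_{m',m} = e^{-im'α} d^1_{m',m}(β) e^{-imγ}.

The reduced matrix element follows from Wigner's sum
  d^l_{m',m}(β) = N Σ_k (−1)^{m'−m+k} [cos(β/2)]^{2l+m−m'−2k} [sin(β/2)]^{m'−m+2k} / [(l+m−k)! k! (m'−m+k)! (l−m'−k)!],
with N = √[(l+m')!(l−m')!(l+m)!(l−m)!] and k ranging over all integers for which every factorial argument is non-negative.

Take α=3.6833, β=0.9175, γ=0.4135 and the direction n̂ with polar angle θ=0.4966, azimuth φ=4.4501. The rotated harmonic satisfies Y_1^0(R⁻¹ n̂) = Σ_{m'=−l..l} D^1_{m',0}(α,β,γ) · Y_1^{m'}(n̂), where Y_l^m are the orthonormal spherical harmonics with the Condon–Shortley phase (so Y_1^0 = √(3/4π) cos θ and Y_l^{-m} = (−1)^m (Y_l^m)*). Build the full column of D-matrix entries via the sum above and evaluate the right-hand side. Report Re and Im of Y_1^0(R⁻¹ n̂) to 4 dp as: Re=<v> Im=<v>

Re=0.3942 Im=0.0000

Need the full column D^1_{m',0} for m'=−1..1 at α=3.6833, β=0.9175, γ=0.4135.
cos(β/2)=0.896607, sin(β/2)=0.442828
d^1_{-1,0}: single k=1 term ⇒ +0.561503;  D = -0.481112-0.289511i
d^1_{0,0}: k∈[0..1] ⇒ +0.803904 -0.196096 = +0.607807;  D = +0.607807+0.000000i
d^1_{1,0}: single k=0 term ⇒ -0.561503;  D = +0.481112-0.289511i
Y_1^{m'}(θ=0.4966,φ=4.4501) and Σ D·Y over m':
  (-0.4811-0.2895i)·(-0.0427+0.1590i)  (+0.6078+0.0000i)·(+0.4296+0.0000i)  (+0.4811-0.2895i)·(+0.0427+0.1590i)
Y_1^0(R⁻¹ n̂) = +0.394224+0.000000i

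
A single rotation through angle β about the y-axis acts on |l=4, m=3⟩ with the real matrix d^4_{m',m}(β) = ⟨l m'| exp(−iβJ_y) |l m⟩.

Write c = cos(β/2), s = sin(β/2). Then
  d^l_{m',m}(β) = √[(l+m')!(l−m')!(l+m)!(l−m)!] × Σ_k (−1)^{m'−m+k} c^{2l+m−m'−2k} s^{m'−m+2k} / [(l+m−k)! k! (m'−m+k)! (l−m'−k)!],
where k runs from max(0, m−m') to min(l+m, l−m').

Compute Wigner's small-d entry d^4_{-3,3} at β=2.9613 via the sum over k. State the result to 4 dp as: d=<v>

d^4_{-3,3}(β=2.9613) via Wigner's sum:
Half-angle: c=0.090024, s=0.995940. N=√(1·5040·5040·1)=5040.000000
The bounds max(0,m−m')=6 and min(l+m,l−m')=7 give 2 terms
  k=6: (−1)^0·5040.0000/(720)·0.0900^2·0.9959^6 = +0.055362
  k=7: (−1)^1·5040.0000/(5040)·0.0900^0·0.9959^8 = -0.967974
d^4_{-3,3}(2.9613) = +0.055362 -0.967974 = -0.912612

d=-0.9126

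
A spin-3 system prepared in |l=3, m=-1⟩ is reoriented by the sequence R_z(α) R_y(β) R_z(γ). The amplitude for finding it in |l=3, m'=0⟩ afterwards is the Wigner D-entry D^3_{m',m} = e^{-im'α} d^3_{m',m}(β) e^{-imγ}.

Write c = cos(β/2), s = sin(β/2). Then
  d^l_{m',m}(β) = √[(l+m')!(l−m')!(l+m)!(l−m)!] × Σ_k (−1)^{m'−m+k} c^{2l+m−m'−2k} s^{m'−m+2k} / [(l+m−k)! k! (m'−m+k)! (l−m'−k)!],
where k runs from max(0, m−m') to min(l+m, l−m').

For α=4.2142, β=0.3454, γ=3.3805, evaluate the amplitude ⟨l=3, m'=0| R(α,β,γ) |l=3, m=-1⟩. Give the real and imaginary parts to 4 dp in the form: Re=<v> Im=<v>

Re=0.4881 Im=0.1189

Split into d^3_{0,-1}(β=0.3454) × two z-phases.
c=cos(0.3454/2)=0.985124, s=sin(0.3454/2)=0.171843; N=√[6·6·2·24]=41.569219
The bounds max(0,m−m')=0 and min(l+m,l−m')=2 give 3 terms
  k=0: (−1)^1·41.5692/(12)·0.9851^5·0.1718^1 = -0.552303
  k=1: (−1)^2·41.5692/(4)·0.9851^3·0.1718^3 = +0.050417
  k=2: (−1)^3·41.5692/(12)·0.9851^1·0.1718^5 = -0.000511
d^3_{0,-1}(0.3454) = -0.552303 +0.050417 -0.000511 = -0.502397
D = (+1.000000+0.000000i)·(-0.502397)·(-0.971597-0.236641i) = +0.488128+0.118888i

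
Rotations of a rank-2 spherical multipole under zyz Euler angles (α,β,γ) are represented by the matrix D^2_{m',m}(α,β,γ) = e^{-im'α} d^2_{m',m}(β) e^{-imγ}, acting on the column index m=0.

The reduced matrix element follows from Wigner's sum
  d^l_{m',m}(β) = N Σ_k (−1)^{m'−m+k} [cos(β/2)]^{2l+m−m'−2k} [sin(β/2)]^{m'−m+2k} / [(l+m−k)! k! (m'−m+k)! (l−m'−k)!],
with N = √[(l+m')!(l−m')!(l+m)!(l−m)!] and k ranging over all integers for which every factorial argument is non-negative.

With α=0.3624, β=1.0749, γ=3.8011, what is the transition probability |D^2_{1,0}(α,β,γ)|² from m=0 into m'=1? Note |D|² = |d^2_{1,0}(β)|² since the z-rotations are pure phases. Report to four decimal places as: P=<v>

P=0.2627

D^2_{1,0}(0.3624,1.0749,3.8011) = e^{-i·1·0.3624}·d^2_{1,0}(1.0749)·e^{-i·0·3.8011}. Compute d first:
Half-angle: c=0.859017, s=0.511947. N=√(6·1·2·2)=4.898979
The bounds max(0,m−m')=0 and min(l+m,l−m')=1 give 2 terms
  k=0: (−1)^1·4.8990/(2)·0.8590^3·0.5119^1 = -0.794888
  k=1: (−1)^2·4.8990/(2)·0.8590^1·0.5119^3 = +0.282327
d^2_{1,0}(1.0749) = -0.794888 +0.282327 = -0.512561
|D^2_{1,0}|² = |d^2_{1,0}(β)|² = (-0.512561)² = 0.262719 (the z-rotation phases have unit modulus)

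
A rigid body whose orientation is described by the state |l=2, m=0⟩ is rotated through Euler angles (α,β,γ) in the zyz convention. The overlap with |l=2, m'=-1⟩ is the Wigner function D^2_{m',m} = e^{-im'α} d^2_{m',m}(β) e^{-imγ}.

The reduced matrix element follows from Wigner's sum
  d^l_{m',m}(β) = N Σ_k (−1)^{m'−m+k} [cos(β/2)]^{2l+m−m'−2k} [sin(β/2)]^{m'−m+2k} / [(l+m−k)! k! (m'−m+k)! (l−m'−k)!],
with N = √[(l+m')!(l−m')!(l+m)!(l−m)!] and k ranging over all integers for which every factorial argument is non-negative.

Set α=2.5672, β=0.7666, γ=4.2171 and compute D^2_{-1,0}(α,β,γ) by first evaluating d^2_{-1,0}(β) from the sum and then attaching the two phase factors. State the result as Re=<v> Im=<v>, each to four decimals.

First d^2_{-1,0}(β=0.7666), then the phase factors e^{-i(-1)α} and e^{-i(0)γ}:
With c≡cos(β/2)=0.927436 and s≡sin(β/2)=0.373983, N=[1·6·2·2]^{1/2}=4.898979
k∈{1,2} keeps every argument non-negative
  k=1: (−1)^0·4.8990/(2)·0.9274^3·0.3740^1 = +0.730767
  k=2: (−1)^1·4.8990/(2)·0.9274^1·0.3740^3 = -0.118827
d^2_{-1,0}(0.7666) = +0.730767 -0.118827 = +0.611940
Phases: e^{-i·(-1)·2.5672}=-0.839522+0.543325i, e^{-i·(0)·4.2171}=+1.000000+0.000000i ⇒ D=-0.513737+0.332482i

Re=-0.5137 Im=0.3325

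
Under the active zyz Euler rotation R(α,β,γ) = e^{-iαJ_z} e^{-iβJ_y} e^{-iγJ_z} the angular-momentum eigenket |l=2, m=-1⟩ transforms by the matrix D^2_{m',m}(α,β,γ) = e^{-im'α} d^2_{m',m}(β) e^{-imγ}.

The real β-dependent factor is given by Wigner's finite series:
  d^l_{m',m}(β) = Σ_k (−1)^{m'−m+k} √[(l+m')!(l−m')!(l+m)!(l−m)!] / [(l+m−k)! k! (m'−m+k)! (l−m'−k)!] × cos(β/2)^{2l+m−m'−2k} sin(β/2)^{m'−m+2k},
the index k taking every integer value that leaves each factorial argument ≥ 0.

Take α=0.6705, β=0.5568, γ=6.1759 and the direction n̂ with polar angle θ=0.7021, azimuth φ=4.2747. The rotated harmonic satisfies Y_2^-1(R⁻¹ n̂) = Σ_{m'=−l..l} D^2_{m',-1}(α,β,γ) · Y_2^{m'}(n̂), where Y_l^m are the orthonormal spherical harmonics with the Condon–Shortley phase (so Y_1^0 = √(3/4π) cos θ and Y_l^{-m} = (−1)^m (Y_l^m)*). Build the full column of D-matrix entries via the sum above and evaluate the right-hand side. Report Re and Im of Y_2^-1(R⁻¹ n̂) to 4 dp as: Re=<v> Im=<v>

Need the full column D^2_{m',-1} for m'=−2..2 at α=0.6705, β=0.5568, γ=6.1759.
cos(β/2)=0.961496, sin(β/2)=0.274818
d^2_{-2,-1}: single k=1 term ⇒ +0.488560;  D = +0.161583+0.461065i
d^2_{-1,-1}: k∈[0..1] ⇒ +0.854655 -0.209462 = +0.645192;  D = +0.545538+0.344473i
d^2_{0,-1}: k∈[0..1] ⇒ -0.598361 +0.048883 = -0.549478;  D = -0.546319+0.058838i
d^2_{1,-1}: k∈[0..1] ⇒ +0.209462 -0.005704 = +0.203758;  D = +0.145171-0.142978i
d^2_{2,-1}: single k=0 term ⇒ -0.039913;  D = -0.004878+0.039614i
Y_2^{m'}(θ=0.7021,φ=4.2747) and Σ D·Y over m':
  (+0.1616+0.4611i)·(-0.1032-0.1237i)  (+0.5455+0.3445i)·(-0.1615+0.3450i)  (-0.5463+0.0588i)·(+0.2361+0.0000i)  (+0.1452-0.1430i)·(+0.1615+0.3450i)  (-0.0049+0.0396i)·(-0.1032+0.1237i)
Y_2^-1(R⁻¹ n̂) = -0.227215+0.101227i

Re=-0.2272 Im=0.1012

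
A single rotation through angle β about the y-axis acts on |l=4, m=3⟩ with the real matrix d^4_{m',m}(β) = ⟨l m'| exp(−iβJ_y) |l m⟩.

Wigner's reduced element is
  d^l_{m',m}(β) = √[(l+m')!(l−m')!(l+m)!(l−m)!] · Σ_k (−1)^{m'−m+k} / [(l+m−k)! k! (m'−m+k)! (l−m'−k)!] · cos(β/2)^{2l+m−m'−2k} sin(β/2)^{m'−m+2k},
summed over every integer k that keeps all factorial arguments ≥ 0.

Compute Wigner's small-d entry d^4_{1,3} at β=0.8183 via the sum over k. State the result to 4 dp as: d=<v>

d^4_{1,3}(β=0.8183) via Wigner's sum:
Half-angle: c=0.917459, s=0.397830. N=√(120·6·5040·1)=1904.940944
k∈{2,3} keeps every argument non-negative
  k=2: (−1)^0·1904.9409/(240)·0.9175^6·0.3978^2 = +0.749179
  k=3: (−1)^1·1904.9409/(144)·0.9175^4·0.3978^4 = -0.234777
d^4_{1,3}(0.8183) = +0.749179 -0.234777 = +0.514402

d=0.5144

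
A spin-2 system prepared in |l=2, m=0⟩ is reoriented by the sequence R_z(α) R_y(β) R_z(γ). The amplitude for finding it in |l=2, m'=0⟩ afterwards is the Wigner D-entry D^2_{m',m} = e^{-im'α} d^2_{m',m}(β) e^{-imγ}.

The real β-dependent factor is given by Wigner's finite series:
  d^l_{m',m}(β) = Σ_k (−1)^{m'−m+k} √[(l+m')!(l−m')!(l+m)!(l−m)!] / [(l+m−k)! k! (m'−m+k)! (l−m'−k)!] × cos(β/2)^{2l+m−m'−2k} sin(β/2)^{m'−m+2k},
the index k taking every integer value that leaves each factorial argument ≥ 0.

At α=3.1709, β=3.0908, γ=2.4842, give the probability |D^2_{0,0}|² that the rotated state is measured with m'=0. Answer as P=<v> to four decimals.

First d^2_{0,0}(β=3.0908), then the phase factors e^{-i(0)α} and e^{-i(0)γ}:
With c≡cos(β/2)=0.025394 and s≡sin(β/2)=0.999678, N=[2·2·2·2]^{1/2}=4.000000
k: max(0,(0)−(0))=0 … min(2+(0),2−(0))=2
  k=0: (−1)^0·4.0000/(4)·0.0254^4·0.9997^0 = +0.000000
  k=1: (−1)^1·4.0000/(1)·0.0254^2·0.9997^2 = -0.002578
  k=2: (−1)^2·4.0000/(4)·0.0254^0·0.9997^4 = +0.998711
d^2_{0,0}(3.0908) = +0.000000 -0.002578 +0.998711 = +0.996133
|D^2_{0,0}|² = |d^2_{0,0}(β)|² = (+0.996133)² = 0.992282 (the z-rotation phases have unit modulus)

P=0.9923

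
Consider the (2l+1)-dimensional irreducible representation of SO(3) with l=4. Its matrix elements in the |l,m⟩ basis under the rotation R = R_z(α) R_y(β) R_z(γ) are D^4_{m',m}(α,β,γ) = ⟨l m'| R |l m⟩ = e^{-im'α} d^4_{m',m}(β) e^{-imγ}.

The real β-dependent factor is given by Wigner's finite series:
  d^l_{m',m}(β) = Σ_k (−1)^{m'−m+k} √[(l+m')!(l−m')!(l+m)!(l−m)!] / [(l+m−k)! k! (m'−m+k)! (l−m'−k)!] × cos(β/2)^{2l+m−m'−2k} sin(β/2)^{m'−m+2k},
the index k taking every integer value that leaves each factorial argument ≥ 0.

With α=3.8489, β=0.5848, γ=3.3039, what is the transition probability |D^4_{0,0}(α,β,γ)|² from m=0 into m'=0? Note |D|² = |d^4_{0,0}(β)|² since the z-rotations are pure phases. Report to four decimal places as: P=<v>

P=0.0138

D^4_{0,0}(3.8489,0.5848,3.3039) = e^{-i·0·3.8489}·d^4_{0,0}(0.5848)·e^{-i·0·3.3039}. Compute d first:
With c≡cos(β/2)=0.957555 and s≡sin(β/2)=0.288251, N=[24·24·24·24]^{1/2}=576.000000
Admissible k: 0..4 (factorial args all ≥0)
  k=0: (−1)^0·576.0000/(576)·0.9576^8·0.2883^0 = +0.706821
  k=1: (−1)^1·576.0000/(36)·0.9576^6·0.2883^2 = -1.024812
  k=2: (−1)^2·576.0000/(16)·0.9576^4·0.2883^4 = +0.208950
  k=3: (−1)^3·576.0000/(36)·0.9576^2·0.2883^6 = -0.008415
  k=4: (−1)^4·576.0000/(576)·0.9576^0·0.2883^8 = +0.000048
d^4_{0,0}(0.5848) = +0.706821 -1.024812 +0.208950 -0.008415 +0.000048 = -0.117409
|D^4_{0,0}|² = |d^4_{0,0}(β)|² = (-0.117409)² = 0.013785 (the z-rotation phases have unit modulus)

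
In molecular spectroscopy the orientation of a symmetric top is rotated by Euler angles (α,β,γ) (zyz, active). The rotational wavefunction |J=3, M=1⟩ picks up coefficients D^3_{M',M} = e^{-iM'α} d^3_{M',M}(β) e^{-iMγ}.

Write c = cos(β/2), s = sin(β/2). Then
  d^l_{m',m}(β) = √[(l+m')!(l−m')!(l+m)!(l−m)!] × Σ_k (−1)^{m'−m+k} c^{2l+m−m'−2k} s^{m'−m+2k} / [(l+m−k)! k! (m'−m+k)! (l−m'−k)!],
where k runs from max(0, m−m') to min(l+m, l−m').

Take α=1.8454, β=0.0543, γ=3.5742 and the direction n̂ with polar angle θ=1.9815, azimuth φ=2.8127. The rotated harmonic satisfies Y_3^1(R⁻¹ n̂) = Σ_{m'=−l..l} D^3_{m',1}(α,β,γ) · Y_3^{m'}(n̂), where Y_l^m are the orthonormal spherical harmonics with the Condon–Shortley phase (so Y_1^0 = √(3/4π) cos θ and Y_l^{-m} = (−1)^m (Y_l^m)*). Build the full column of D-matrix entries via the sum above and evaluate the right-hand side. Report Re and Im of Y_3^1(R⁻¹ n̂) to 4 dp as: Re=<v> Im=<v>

Need the full column D^3_{m',1} for m'=−3..3 at α=1.8454, β=0.0543, γ=3.5742.
cos(β/2)=0.999631, sin(β/2)=0.027147
d^3_{-3,1}: single k=4 term ⇒ +0.000002;  D = -0.000001+0.000002i
d^3_{-2,1}: k∈[3..4] ⇒ +0.000126 -0.000000 = +0.000126;  D = +0.000125+0.000015i
d^3_{-1,1}: k∈[2..4] ⇒ +0.004415 -0.000004 +0.000000 = +0.004411;  D = -0.000694-0.004356i
d^3_{0,1}: k∈[1..3] ⇒ +0.093866 -0.000208 +0.000000 = +0.093658;  D = -0.085030+0.039265i
d^3_{1,1}: k∈[0..2] ⇒ +0.997791 -0.005887 +0.000003 = +0.991907;  D = +0.644458+0.754025i
d^3_{2,1}: k∈[0..1] ⇒ -0.085687 +0.000126 = -0.085561;  D = -0.047530+0.071144i
d^3_{3,1}: single k=0 term ⇒ +0.002850;  D = -0.002710-0.000881i
Y_3^{m'}(θ=1.9815,φ=2.8127) and Σ D·Y over m':
  (-0.0000+0.0000i)·(-0.1773-0.2682i)  (+0.0001+0.0000i)·(-0.2714-0.2097i)  (-0.0007-0.0044i)·(+0.0569+0.0194i)  (-0.0850+0.0393i)·(+0.3282+0.0000i)  (+0.6445+0.7540i)·(-0.0569+0.0194i)  (-0.0475+0.0711i)·(-0.2714+0.2097i)  (-0.0027-0.0009i)·(+0.1773-0.2682i)
Y_3^1(R⁻¹ n̂) = -0.081959-0.046510i

Re=-0.0820 Im=-0.0465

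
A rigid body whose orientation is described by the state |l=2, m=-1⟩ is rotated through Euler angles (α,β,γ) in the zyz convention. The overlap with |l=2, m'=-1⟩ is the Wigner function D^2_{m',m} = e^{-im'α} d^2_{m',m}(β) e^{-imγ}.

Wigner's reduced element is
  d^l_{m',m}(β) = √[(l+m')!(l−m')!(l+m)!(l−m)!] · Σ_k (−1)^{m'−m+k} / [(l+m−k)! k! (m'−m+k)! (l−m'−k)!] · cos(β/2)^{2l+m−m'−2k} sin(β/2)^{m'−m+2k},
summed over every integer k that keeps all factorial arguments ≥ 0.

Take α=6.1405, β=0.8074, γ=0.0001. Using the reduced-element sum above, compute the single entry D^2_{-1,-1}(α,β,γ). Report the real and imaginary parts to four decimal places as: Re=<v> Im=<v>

Re=0.3204 Im=-0.0460

D^2_{-1,-1}(6.1405,0.8074,0.0001) = e^{-i·-1·6.1405}·d^2_{-1,-1}(0.8074)·e^{-i·-1·0.0001}. Compute d first:
Half-angle: c=0.919614, s=0.392824. N=√(1·6·1·6)=6.000000
Admissible k: 0..1 (factorial args all ≥0)
  k=0: (−1)^0·6.0000/(6)·0.9196^4·0.3928^0 = +0.715191
  k=1: (−1)^1·6.0000/(2)·0.9196^2·0.3928^2 = -0.391496
d^2_{-1,-1}(0.8074) = +0.715191 -0.391496 = +0.323695
D = (+0.989838-0.142202i)·(+0.323695)·(+1.000000+0.000100i) = +0.320410-0.045998i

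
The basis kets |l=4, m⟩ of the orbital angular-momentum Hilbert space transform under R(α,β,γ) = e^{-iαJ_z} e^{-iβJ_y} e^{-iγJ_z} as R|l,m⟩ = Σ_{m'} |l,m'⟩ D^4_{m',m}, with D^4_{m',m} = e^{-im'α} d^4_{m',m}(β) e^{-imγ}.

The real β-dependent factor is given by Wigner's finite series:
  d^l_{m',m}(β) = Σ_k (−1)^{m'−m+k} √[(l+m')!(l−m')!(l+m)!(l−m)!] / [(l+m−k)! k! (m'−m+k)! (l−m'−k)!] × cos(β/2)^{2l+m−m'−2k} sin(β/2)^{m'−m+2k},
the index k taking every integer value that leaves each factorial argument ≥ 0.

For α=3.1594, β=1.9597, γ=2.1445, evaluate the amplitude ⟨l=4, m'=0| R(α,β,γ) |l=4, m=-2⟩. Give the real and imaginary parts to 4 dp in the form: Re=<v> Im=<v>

Re=-0.0009 Im=-0.0020

Split into d^4_{0,-2}(β=1.9597) × two z-phases.
With c≡cos(β/2)=0.557147 and s≡sin(β/2)=0.830414, N=[24·24·2·720]^{1/2}=910.735966
Admissible k: 0..2 (factorial args all ≥0)
  k=0: (−1)^2·910.7360/(96)·0.5571^6·0.8304^2 = +0.195672
  k=1: (−1)^3·910.7360/(36)·0.5571^4·0.8304^4 = -1.159172
  k=2: (−1)^4·910.7360/(96)·0.5571^2·0.8304^6 = +0.965669
d^4_{0,-2}(1.9597) = +0.195672 -1.159172 +0.965669 = +0.002170
D = (+1.000000+0.000000i)·(+0.002170)·(-0.410853-0.911702i) = -0.000892-0.001978i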